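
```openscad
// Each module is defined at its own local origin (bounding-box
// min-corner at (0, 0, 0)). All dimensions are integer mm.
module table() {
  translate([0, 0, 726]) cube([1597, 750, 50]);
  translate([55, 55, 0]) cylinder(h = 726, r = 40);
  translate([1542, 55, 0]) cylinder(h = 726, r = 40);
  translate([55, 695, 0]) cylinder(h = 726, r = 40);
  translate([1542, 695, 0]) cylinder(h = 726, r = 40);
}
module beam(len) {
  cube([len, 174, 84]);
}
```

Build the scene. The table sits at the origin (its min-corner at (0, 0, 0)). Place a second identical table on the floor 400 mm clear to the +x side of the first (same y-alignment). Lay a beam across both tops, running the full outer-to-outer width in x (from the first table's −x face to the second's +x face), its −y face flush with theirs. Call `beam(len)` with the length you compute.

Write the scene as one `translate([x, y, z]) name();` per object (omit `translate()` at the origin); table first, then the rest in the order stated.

table();
translate([1997, 0, 0]) table();
translate([0, 0, 776]) beam(3594);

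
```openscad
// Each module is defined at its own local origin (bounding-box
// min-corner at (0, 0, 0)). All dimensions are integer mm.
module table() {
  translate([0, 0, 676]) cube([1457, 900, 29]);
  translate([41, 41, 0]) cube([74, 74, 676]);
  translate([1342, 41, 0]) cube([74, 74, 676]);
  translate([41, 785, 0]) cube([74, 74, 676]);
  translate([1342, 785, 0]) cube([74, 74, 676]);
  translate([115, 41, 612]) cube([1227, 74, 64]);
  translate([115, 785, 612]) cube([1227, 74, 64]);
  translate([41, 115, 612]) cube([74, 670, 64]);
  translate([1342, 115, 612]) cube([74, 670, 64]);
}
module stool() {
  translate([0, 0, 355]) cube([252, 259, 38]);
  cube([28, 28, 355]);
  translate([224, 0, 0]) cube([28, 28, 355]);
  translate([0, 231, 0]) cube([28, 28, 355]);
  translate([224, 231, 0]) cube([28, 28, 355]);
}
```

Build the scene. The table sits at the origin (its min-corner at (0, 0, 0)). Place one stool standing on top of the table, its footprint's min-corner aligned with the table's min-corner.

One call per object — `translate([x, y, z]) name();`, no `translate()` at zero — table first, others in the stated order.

table();
translate([0, 0, 705]) stool();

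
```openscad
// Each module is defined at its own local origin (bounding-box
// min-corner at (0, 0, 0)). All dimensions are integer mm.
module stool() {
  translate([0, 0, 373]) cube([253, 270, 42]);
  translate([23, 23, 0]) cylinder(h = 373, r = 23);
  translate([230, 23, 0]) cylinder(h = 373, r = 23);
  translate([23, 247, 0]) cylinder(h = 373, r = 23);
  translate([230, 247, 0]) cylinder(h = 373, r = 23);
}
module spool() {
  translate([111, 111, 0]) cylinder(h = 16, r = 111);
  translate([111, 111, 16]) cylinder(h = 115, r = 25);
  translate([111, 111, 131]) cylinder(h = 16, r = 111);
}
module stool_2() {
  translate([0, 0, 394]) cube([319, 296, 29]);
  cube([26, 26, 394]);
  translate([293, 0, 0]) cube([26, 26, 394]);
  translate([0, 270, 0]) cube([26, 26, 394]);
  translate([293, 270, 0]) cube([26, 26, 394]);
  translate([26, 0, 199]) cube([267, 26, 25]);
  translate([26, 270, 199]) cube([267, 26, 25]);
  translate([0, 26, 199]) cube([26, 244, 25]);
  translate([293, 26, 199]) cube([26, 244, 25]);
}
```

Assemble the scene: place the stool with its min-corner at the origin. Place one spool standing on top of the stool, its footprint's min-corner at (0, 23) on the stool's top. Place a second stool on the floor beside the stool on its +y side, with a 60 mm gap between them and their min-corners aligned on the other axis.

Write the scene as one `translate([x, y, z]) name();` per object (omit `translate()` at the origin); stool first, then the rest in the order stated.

stool();
translate([0, 23, 415]) spool();
translate([0, 330, 0]) stool_2();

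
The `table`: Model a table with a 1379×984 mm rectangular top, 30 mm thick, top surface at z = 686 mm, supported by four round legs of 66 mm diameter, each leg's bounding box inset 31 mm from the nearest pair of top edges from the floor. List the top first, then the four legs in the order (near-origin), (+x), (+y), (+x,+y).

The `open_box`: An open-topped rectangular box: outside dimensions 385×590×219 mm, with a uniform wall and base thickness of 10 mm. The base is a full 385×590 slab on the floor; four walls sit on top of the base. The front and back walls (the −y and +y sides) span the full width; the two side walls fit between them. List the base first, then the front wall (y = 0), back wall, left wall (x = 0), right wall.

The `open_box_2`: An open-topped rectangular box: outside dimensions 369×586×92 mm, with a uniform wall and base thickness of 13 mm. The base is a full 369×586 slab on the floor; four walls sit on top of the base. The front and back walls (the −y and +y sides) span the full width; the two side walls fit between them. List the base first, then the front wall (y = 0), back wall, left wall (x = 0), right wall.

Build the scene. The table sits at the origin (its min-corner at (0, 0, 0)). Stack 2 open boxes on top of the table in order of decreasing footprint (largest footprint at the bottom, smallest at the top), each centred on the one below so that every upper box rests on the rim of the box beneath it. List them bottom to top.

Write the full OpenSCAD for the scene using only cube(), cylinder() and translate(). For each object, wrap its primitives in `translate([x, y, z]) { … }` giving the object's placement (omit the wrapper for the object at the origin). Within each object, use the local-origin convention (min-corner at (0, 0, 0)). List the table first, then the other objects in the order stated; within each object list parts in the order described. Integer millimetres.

translate([0, 0, 656]) cube([1379, 984, 30]);
translate([64, 64, 0]) cylinder(h = 656, r = 33);
translate([1315, 64, 0]) cylinder(h = 656, r = 33);
translate([64, 920, 0]) cylinder(h = 656, r = 33);
translate([1315, 920, 0]) cylinder(h = 656, r = 33);
translate([497, 197, 686]) {
  cube([385, 590, 10]);
  translate([0, 0, 10]) cube([385, 10, 209]);
  translate([0, 580, 10]) cube([385, 10, 209]);
  translate([0, 10, 10]) cube([10, 570, 209]);
  translate([375, 10, 10]) cube([10, 570, 209]);
}
translate([505, 199, 905]) {
  cube([369, 586, 13]);
  translate([0, 0, 13]) cube([369, 13, 79]);
  translate([0, 573, 13]) cube([369, 13, 79]);
  translate([0, 13, 13]) cube([13, 560, 79]);
  translate([356, 13, 13]) cube([13, 560, 79]);
}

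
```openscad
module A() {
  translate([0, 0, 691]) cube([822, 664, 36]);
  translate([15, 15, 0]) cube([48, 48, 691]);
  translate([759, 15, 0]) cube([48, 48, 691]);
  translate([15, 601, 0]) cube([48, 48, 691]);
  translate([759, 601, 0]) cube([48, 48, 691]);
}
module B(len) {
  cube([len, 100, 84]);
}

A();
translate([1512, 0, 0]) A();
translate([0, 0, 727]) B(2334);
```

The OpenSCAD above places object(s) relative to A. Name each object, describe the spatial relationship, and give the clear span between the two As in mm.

A is a table. B is a beam. A beam spans the tops of two tables. The clear span between the two tables is 690 mm.

Second table starts at x = 1512; first ends at x = 822; clear span = 1512 − 822 = 690 mm.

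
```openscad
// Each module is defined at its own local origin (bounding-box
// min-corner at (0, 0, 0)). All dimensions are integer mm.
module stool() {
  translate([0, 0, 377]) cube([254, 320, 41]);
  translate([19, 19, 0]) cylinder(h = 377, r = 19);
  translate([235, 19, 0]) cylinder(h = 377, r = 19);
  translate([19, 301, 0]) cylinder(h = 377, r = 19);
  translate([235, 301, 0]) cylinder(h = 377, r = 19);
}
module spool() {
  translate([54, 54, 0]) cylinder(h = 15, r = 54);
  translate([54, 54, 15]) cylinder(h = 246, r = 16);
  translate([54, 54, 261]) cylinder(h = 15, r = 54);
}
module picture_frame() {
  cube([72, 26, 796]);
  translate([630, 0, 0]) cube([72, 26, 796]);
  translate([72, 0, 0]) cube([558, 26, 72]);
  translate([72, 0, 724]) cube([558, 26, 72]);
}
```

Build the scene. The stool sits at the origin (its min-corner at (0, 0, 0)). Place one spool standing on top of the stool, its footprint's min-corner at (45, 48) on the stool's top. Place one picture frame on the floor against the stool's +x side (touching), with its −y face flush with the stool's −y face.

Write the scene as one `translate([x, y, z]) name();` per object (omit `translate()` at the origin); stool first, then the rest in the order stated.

stool();
translate([45, 48, 418]) spool();
translate([254, 0, 0]) picture_frame();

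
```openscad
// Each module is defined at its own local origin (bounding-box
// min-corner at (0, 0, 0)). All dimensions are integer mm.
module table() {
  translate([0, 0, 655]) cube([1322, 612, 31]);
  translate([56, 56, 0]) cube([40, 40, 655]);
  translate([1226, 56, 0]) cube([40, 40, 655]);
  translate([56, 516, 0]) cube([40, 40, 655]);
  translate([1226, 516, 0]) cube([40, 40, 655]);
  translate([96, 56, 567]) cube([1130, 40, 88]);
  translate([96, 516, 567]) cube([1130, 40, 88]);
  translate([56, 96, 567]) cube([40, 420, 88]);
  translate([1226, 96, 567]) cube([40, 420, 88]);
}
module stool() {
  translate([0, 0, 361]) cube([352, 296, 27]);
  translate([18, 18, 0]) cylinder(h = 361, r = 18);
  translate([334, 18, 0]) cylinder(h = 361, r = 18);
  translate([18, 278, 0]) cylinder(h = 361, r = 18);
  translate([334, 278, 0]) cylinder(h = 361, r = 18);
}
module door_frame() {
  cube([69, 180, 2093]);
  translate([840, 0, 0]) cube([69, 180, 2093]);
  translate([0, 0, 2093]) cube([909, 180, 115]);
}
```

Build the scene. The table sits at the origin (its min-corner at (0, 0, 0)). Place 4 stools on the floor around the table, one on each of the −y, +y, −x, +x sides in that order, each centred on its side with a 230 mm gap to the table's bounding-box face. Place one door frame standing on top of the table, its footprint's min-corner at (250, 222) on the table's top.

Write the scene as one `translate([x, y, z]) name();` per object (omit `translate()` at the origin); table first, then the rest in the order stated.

table();
translate([485, -526, 0]) stool();
translate([485, 842, 0]) stool();
translate([-582, 158, 0]) stool();
translate([1552, 158, 0]) stool();
translate([250, 222, 686]) door_frame();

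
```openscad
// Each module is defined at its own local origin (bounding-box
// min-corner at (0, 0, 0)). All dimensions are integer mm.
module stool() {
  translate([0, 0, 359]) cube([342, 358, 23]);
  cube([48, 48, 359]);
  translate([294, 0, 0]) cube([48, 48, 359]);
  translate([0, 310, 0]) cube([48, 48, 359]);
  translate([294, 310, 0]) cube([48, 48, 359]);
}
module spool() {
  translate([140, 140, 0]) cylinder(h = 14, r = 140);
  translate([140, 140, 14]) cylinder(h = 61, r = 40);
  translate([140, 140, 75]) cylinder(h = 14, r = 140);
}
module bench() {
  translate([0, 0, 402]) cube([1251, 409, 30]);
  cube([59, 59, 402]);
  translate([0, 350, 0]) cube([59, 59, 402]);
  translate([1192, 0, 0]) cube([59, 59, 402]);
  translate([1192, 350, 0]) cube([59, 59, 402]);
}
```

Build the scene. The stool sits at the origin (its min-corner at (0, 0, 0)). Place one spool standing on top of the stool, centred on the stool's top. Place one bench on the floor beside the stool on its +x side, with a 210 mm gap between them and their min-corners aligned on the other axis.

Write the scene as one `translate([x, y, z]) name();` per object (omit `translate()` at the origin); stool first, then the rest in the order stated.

stool();
translate([31, 39, 382]) spool();
translate([552, 0, 0]) bench();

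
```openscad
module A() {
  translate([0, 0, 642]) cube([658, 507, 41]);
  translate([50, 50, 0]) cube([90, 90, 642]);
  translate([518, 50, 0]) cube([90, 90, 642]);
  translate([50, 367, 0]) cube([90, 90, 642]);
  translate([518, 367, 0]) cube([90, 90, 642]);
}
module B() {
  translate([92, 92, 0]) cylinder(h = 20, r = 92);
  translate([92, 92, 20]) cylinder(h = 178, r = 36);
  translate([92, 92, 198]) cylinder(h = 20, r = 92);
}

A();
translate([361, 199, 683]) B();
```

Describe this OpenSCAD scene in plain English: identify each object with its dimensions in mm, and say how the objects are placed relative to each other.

A is a table: top 658 mm (x) × 507 mm (y), 41 mm thick, upper face at z = 683 mm, on four 90×90 mm square legs, each inset 50 mm from the nearest pair of top edges, running from z = 0 to the bottom of the top.

B is a spool: two coaxial disc flanges of radius 92 mm and thickness 20 mm, joined by a core cylinder of radius 36 mm and height 178 mm. The lower flange rests on z = 0 and the three cylinders share a vertical axis.

The spool is on top of the table.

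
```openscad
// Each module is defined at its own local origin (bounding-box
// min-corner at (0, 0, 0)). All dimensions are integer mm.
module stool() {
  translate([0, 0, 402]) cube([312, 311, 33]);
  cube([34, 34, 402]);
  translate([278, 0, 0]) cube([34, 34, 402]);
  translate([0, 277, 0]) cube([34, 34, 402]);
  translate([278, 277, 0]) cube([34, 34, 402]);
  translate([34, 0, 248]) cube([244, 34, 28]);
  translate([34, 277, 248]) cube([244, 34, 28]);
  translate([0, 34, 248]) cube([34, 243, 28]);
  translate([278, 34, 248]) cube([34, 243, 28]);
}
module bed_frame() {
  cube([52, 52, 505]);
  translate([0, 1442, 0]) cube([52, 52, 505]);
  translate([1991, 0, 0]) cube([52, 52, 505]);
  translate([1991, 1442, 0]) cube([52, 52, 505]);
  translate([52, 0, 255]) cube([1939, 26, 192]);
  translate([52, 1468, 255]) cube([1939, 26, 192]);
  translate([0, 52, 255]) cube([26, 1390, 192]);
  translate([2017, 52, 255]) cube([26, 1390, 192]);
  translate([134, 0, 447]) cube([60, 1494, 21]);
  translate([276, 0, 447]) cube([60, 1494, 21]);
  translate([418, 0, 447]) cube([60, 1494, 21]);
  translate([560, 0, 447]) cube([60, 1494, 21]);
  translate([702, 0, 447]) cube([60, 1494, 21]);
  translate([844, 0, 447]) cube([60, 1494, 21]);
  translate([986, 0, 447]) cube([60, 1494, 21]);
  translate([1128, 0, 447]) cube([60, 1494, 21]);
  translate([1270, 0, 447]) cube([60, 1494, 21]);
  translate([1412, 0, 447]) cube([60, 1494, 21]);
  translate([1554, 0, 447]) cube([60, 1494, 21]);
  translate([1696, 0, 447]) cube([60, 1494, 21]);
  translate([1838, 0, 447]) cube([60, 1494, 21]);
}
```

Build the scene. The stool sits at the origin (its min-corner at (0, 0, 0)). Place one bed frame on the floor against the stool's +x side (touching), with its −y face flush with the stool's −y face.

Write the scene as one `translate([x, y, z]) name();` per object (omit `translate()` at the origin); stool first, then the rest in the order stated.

stool();
translate([312, 0, 0]) bed_frame();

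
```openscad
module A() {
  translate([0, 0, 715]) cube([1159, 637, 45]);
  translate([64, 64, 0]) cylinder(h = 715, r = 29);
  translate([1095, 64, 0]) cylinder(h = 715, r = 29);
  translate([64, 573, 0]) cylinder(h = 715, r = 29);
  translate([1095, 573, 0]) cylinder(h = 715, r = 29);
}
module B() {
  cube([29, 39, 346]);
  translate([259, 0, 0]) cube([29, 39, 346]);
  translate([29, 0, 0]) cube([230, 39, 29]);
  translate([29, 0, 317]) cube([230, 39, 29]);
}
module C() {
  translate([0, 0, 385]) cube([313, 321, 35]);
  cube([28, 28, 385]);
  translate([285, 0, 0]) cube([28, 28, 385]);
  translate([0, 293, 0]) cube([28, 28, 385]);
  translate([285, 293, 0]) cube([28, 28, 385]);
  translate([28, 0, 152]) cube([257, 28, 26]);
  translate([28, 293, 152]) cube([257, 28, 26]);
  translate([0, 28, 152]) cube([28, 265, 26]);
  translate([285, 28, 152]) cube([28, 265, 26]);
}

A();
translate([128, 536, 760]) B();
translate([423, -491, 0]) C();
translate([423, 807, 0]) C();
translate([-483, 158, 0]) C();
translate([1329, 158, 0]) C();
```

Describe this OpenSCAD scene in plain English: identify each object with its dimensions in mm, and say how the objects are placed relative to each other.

A is a rectangular dining table. The top is 1159×637×45 mm with its upper surface at z = 760 mm. It stands on four round legs of 58 mm diameter, each leg's bounding box inset 35 mm from the nearest pair of top edges, running from the floor to the underside of the top.

B is a picture frame with a 230×288 mm rectangular opening (x by z) and a uniform 29 mm border on every side. Frame depth is 39 mm along y. It is built from two vertical stiles running the full outside height and two horizontal rails spanning the gap between the stiles.

C is a four-legged stool. The seat is 313×321 mm, 35 mm thick, top at z = 420 mm. It stands on four square legs, each 28×28 mm in cross-section, from z = 0 to the seat underside, each flush with a corner of the seat. Four stretchers, 28 mm wide and 26 mm tall, connect adjacent legs with their undersides at z = 152 mm, each running between the inner faces of the legs it joins and aligned with the legs' outer faces on the other axis.

The picture frame is on top of the table. Four stools sit around the table at the −y, +y, −x, +x sides.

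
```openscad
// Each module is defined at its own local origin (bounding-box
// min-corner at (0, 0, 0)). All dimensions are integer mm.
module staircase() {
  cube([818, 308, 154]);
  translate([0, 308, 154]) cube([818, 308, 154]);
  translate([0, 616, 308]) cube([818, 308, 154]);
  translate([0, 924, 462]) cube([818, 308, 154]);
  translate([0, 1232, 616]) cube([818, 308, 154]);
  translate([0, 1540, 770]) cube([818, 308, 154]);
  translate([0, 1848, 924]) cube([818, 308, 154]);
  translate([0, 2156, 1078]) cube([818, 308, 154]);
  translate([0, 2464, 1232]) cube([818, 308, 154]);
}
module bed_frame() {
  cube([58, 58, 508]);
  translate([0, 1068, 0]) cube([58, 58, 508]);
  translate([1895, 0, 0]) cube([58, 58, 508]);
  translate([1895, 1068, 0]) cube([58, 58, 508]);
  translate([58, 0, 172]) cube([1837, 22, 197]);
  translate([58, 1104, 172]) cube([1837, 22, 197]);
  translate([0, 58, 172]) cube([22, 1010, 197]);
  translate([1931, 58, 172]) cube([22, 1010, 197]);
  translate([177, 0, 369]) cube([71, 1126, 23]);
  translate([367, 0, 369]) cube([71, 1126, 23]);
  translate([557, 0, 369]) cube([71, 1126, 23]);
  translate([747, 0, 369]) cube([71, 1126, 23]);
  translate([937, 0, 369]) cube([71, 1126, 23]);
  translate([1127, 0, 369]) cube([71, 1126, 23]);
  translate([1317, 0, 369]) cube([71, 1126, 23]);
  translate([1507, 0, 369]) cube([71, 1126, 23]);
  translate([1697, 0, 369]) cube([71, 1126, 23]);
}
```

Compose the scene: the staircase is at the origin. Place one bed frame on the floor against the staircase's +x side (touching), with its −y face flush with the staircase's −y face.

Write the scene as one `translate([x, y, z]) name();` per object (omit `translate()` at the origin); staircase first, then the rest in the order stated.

staircase();
translate([818, 0, 0]) bed_frame();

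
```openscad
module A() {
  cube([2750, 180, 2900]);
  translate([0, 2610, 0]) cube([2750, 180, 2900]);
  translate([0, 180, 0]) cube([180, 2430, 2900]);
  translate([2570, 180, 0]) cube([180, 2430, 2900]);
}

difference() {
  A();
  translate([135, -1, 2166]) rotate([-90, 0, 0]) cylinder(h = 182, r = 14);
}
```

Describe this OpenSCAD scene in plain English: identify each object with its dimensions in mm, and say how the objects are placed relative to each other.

A is the wall frame of a small rectangular building: four walls, each 2900 mm tall and 180 mm thick, enclosing a footprint 2750 mm (x) by 2790 mm (y) outside-to-outside, with no floor or roof. The front and back walls (the −y and +y sides) span the full width; the two side walls fit between them.

The house frame has a circular hole of radius 14 mm through its front wall, centred at (x = 135, z = 2166).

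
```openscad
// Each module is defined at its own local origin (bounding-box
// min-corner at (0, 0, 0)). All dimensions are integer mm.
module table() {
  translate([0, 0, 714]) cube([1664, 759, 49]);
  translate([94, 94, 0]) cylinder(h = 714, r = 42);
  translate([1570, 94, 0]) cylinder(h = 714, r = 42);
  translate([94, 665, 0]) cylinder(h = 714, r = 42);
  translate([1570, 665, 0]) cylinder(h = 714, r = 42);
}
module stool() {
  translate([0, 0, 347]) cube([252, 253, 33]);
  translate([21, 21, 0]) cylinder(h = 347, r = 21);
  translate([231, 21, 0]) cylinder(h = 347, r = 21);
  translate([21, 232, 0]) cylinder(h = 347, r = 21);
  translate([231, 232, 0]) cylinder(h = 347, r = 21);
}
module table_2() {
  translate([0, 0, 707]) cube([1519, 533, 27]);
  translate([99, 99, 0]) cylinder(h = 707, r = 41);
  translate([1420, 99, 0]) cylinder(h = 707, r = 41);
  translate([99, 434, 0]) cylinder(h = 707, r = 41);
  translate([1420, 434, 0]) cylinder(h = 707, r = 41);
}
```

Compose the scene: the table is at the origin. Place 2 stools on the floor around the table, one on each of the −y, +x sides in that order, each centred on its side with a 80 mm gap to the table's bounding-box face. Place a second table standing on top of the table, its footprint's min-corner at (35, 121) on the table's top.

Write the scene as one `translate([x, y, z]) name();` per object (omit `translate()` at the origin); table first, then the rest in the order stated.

table();
translate([706, -333, 0]) stool();
translate([1744, 253, 0]) stool();
translate([35, 121, 763]) table_2();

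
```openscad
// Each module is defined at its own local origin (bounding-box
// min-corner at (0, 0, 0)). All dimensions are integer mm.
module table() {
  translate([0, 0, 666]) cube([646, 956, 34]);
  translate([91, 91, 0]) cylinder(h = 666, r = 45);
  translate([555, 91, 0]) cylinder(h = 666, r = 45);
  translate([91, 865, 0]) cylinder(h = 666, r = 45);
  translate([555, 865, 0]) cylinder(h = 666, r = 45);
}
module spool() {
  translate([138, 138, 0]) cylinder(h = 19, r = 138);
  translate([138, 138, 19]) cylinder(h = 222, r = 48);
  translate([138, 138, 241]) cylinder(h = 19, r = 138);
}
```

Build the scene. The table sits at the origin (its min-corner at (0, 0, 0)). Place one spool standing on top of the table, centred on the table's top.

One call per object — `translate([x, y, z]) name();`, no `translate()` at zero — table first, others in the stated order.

table();
translate([185, 340, 700]) spool();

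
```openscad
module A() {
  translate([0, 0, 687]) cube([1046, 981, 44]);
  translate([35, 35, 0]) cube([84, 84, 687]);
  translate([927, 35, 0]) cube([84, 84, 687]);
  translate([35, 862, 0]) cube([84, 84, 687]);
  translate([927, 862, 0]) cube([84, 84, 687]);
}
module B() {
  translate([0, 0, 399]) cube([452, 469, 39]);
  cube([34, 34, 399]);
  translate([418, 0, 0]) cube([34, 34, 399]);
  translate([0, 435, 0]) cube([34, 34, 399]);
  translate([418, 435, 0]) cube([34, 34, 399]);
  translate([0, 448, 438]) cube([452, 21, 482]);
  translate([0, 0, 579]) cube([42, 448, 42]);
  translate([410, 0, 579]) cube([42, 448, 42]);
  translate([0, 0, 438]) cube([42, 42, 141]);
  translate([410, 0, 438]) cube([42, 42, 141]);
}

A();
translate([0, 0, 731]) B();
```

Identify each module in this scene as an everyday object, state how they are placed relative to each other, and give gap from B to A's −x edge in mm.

The chair's min-x is at 0; the table's min-x is 0; gap = 0 mm.

A is a table. B is a chair. The chair is on top of the table. The gap from the chair to the table's −x edge is 0 mm.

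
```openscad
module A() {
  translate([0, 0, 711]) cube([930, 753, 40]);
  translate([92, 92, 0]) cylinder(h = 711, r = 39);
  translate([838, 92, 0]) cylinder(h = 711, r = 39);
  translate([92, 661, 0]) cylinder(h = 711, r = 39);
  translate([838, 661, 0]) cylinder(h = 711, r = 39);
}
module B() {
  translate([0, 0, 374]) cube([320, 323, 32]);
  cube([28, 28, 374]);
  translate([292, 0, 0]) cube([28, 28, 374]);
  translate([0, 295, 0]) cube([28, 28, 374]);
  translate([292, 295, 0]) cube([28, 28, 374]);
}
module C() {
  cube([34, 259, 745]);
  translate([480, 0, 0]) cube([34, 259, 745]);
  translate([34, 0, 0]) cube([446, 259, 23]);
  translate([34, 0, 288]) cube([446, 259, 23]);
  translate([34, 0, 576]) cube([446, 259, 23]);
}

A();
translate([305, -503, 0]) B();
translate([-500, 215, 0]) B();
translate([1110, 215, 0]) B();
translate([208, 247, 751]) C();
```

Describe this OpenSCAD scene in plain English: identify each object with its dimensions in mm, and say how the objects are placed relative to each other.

A is a table: top 930 mm (x) × 753 mm (y), 40 mm thick, upper face at z = 751 mm, on four round legs of 78 mm diameter, each leg's bounding box inset 53 mm from the nearest pair of top edges, running from z = 0 to the bottom of the top.

B is a four-legged stool. The seat is 320×323 mm, 32 mm thick, top at z = 406 mm. It stands on four square legs, each 28×28 mm in cross-section, from z = 0 to the seat underside, each flush with a corner of the seat.

C is an open bookshelf. Two side panels, each 34 mm thick, 259 mm deep and 745 mm tall, stand 514 mm apart (outside-to-outside). Between them sit 3 shelves, each 23 mm thick and 259 mm deep, spanning the full gap between the sides. The bottom shelf rests on the floor (its underside at z = 0) and the clear gap between one shelf's top and the next shelf's underside is 265 mm.

Three stools sit around the table at the −y, −x, +x sides. The bookshelf is on top of the table, centred.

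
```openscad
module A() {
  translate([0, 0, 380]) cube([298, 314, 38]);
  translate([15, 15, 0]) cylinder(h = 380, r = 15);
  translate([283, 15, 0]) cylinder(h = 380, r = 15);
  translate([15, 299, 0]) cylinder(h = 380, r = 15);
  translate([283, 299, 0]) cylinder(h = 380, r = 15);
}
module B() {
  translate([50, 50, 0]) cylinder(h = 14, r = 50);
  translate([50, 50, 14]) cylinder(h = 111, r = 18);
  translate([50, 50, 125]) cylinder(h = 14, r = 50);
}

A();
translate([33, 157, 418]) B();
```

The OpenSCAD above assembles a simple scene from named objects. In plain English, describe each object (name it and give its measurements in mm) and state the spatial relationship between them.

A is a simple wooden stool: a rectangular seat 298 mm (x) by 314 mm (y), 38 mm thick, top face at z = 418 mm, on four round legs, each 30 mm in diameter. The legs rest on z = 0, each leg's axis is inset half a diameter from the nearest pair of seat edges (so the leg's bounding box is flush with the corner).

B is a spool: two coaxial disc flanges of radius 50 mm and thickness 14 mm, joined by a core cylinder of radius 18 mm and height 111 mm. The lower flange rests on z = 0 and the three cylinders share a vertical axis.

The spool is on top of the stool.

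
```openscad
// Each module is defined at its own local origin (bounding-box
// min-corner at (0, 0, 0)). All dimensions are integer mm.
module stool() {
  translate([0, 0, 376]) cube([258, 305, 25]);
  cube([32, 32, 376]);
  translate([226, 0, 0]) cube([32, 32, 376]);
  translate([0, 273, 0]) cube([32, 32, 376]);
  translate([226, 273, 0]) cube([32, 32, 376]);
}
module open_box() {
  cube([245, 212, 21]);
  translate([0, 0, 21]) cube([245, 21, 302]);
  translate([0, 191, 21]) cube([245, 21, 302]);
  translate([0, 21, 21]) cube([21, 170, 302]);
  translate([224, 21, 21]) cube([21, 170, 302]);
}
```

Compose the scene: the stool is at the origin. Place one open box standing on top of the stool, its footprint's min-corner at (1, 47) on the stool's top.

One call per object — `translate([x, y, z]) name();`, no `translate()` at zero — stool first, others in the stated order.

stool();
translate([1, 47, 401]) open_box();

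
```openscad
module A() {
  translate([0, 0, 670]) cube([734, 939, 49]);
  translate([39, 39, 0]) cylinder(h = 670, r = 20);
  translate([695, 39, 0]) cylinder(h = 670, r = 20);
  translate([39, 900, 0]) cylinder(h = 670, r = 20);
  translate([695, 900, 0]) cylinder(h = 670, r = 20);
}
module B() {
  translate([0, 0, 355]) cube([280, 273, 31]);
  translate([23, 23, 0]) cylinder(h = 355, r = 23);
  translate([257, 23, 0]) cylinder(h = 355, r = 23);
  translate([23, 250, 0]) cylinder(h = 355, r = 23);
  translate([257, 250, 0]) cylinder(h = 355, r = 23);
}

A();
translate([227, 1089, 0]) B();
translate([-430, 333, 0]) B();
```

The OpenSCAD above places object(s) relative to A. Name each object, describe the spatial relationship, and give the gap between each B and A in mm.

Each stool's nearest face is 150 mm from the table's bounding box.

A is a table. B is a stool. Two stools sit around the table at the +y, −x sides. The gap between each stool and the table is 150 mm.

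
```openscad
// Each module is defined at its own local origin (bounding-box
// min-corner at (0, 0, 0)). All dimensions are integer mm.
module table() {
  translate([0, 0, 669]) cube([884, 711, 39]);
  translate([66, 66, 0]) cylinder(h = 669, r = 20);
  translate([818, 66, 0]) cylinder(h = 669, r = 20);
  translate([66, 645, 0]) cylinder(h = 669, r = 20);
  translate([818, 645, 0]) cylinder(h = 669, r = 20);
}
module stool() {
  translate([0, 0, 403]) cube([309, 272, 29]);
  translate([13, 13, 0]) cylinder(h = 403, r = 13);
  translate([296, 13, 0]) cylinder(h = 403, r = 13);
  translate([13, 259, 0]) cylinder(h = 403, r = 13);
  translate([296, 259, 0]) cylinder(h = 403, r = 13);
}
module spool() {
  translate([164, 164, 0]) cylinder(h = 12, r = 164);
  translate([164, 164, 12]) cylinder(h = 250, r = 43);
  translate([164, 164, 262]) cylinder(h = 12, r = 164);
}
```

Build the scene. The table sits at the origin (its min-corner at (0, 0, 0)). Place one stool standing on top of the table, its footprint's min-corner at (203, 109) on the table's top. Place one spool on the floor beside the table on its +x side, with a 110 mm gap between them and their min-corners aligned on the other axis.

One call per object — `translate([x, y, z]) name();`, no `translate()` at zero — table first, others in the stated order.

table();
translate([203, 109, 708]) stool();
translate([994, 0, 0]) spool();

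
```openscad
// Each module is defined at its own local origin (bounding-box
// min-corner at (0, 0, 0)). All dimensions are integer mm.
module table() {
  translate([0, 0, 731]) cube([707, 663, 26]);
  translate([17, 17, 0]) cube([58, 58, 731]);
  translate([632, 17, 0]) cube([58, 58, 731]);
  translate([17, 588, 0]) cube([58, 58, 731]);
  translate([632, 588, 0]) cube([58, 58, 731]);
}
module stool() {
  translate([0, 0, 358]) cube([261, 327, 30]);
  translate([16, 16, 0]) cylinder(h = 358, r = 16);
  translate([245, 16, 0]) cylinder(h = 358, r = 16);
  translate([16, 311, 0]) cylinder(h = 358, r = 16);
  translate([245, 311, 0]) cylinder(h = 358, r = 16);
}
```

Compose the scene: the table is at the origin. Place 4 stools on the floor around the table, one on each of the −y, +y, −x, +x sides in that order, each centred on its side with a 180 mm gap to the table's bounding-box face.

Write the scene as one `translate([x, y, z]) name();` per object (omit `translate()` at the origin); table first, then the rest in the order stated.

table();
translate([223, -507, 0]) stool();
translate([223, 843, 0]) stool();
translate([-441, 168, 0]) stool();
translate([887, 168, 0]) stool();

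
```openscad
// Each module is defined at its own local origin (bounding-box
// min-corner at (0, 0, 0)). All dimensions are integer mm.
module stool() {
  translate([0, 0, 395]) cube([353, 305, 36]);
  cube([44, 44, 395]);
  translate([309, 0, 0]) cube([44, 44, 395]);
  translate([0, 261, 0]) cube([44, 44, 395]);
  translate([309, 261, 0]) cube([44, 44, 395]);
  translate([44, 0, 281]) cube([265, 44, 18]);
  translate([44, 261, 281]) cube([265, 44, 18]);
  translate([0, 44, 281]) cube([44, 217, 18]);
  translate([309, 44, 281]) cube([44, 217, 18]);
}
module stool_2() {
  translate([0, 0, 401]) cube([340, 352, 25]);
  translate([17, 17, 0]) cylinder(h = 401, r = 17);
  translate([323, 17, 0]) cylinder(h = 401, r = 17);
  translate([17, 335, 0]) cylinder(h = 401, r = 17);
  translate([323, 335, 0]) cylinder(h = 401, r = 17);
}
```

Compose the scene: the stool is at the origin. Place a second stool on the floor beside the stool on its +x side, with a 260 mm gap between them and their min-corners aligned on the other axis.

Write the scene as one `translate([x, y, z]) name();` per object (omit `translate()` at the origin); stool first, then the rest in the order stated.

stool();
translate([613, 0, 0]) stool_2();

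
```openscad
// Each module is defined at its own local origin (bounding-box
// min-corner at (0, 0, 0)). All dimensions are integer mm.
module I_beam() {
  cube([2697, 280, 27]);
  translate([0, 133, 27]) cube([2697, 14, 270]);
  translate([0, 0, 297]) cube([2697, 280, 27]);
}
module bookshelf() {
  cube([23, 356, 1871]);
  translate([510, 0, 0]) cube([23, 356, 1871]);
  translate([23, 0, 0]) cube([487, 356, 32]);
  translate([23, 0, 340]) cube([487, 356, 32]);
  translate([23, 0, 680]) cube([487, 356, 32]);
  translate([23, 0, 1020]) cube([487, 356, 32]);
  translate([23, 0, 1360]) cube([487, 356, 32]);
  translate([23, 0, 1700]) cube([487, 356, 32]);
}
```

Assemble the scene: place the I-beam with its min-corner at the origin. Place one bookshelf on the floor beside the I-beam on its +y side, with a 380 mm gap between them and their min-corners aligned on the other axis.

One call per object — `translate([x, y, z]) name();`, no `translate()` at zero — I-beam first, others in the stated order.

I_beam();
translate([0, 660, 0]) bookshelf();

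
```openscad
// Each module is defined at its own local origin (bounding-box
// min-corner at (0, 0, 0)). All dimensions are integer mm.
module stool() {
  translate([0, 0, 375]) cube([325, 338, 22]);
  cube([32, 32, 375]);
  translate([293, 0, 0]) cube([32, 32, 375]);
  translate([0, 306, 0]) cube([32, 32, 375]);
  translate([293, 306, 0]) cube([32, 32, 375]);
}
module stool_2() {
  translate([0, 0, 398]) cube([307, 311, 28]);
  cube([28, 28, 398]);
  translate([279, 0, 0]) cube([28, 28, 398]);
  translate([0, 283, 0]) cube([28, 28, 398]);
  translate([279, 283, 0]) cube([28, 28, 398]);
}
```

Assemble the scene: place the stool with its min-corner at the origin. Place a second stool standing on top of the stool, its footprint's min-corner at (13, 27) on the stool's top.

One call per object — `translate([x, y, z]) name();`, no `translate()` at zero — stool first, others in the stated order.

stool();
translate([13, 27, 397]) stool_2();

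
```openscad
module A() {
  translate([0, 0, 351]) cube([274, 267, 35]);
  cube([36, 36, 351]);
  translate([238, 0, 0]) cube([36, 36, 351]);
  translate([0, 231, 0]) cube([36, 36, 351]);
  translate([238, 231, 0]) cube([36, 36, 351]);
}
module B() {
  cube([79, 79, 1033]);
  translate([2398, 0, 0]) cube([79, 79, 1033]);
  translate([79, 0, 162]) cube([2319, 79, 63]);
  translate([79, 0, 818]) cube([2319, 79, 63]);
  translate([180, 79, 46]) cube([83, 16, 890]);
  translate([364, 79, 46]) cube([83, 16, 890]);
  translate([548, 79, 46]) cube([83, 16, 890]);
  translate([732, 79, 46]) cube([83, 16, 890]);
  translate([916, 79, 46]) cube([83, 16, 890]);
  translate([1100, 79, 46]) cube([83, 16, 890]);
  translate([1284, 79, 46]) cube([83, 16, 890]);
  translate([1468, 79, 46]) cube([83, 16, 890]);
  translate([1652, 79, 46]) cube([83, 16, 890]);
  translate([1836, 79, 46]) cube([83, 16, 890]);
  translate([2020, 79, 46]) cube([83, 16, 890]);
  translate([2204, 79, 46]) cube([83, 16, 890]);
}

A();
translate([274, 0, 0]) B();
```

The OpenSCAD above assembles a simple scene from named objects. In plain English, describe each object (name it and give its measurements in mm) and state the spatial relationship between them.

A is a simple wooden stool: a rectangular seat 274 mm (x) by 267 mm (y), 35 mm thick, top face at z = 386 mm, on four square legs, each 36×36 mm in cross-section. The legs rest on z = 0, each flush with a corner of the seat.

B is a fence section. Two 79×79 mm posts, 1033 mm tall, stand on the floor with a clear span of 2319 mm between their inner faces. Two horizontal rails of 79×63 mm section span the gap between the posts with their undersides at z = 162 mm and z = 818 mm, flush with the posts' −y face. 12 pickets, each 83 mm wide, 16 mm thick and 890 mm tall, are fixed to the +y face of the rails with their bottoms at z = 46 mm, evenly spaced across the span with equal gaps (rounded down to the nearest mm) at the −x end and between each pair — any rounding remainder accumulates at the +x end.

The fence section is against the stool's +x side, with their −y faces flush.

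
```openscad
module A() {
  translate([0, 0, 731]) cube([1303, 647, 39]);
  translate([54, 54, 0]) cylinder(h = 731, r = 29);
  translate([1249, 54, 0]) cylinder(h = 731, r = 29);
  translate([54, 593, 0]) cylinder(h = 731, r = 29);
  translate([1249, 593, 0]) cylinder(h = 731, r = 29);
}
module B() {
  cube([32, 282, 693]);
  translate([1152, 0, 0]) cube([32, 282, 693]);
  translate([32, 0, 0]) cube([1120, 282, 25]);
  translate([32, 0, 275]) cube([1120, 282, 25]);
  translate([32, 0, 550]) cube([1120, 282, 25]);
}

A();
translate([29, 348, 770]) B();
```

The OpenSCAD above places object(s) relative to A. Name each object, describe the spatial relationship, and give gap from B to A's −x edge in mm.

A is a table. B is a bookshelf. The bookshelf is on top of the table. The gap from the bookshelf to the table's −x edge is 29 mm.

The bookshelf's min-x is at 29; the table's min-x is 0; gap = 29 mm.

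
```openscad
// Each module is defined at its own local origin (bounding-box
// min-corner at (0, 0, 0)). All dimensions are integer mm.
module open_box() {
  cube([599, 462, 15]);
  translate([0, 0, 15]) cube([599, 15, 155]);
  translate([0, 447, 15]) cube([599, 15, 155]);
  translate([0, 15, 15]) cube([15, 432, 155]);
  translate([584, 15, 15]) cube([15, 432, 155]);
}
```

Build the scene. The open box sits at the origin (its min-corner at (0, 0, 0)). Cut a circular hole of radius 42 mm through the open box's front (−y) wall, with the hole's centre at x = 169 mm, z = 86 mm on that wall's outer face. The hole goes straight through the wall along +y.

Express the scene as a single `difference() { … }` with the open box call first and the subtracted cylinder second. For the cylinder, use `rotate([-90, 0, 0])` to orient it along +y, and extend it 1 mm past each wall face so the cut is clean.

difference() {
  open_box();
  translate([169, -1, 86]) rotate([-90, 0, 0]) cylinder(h = 17, r = 42);
}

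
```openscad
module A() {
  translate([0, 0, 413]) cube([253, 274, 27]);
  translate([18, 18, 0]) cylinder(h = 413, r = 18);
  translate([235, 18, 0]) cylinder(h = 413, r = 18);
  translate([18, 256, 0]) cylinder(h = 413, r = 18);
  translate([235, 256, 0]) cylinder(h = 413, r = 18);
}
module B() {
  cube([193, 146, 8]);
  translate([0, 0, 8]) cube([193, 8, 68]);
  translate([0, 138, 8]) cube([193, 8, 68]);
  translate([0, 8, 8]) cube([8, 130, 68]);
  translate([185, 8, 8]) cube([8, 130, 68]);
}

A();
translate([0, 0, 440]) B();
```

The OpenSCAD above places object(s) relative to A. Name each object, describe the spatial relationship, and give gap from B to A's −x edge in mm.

The open box's min-x is at 0; the stool's min-x is 0; gap = 0 mm.

A is a stool. B is an open box. The open box is on top of the stool. The gap from the open box to the stool's −x edge is 0 mm.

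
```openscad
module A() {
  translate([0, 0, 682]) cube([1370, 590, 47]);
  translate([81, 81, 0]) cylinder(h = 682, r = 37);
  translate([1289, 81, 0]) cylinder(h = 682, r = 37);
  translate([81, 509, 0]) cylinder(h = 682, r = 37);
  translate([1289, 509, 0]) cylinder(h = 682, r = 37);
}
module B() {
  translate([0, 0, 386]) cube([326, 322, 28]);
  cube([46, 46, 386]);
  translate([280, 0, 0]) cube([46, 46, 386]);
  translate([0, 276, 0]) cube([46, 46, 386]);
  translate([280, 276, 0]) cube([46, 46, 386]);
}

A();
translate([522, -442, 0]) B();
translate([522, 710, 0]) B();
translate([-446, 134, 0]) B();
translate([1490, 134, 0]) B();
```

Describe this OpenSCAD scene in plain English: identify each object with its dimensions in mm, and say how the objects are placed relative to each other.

A is a rectangular dining table. The top is 1370×590×47 mm with its upper surface at z = 729 mm. It stands on four round legs of 74 mm diameter, each leg's bounding box inset 44 mm from the nearest pair of top edges, running from the floor to the underside of the top.

B is a simple wooden stool: a rectangular seat 326 mm (x) by 322 mm (y), 28 mm thick, top face at z = 414 mm, on four square legs, each 46×46 mm in cross-section. The legs rest on z = 0, each flush with a corner of the seat.

Four stools sit around the table at the −y, +y, −x, +x sides.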